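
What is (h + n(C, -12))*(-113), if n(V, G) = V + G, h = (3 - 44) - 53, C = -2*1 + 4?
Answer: 11752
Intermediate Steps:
C = 2 (C = -2 + 4 = 2)
h = -94 (h = -41 - 53 = -94)
n(V, G) = G + V
(h + n(C, -12))*(-113) = (-94 + (-12 + 2))*(-113) = (-94 - 10)*(-113) = -104*(-113) = 11752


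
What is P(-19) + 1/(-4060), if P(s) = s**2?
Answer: 1465659/4060 ≈ 361.00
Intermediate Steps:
P(-19) + 1/(-4060) = (-19)**2 + 1/(-4060) = 361 - 1/4060 = 1465659/4060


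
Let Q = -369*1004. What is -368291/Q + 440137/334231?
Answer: 286154464433/123824563956 ≈ 2.3110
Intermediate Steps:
Q = -370476
-368291/Q + 440137/334231 = -368291/(-370476) + 440137/334231 = -368291*(-1/370476) + 440137*(1/334231) = 368291/370476 + 440137/334231 = 286154464433/123824563956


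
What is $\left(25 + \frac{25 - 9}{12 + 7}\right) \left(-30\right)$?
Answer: $- \frac{14730}{19} \approx -775.26$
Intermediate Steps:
$\left(25 + \frac{25 - 9}{12 + 7}\right) \left(-30\right) = \left(25 + \frac{16}{19}\right) \left(-30\right) = \frac{491}{19} \left(-30\right) = - \frac{14730}{19}$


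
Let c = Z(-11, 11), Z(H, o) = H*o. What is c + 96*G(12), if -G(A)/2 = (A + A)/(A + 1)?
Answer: -6181/13 ≈ -475.46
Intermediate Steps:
c = -121 (c = -11*11 = -121)
G(A) = -4*A/(1 + A) (G(A) = -2*(A + A)/(A + 1) = -2*2*A/(1 + A) = -4*A/(1 + A))
c + 96*G(12) = -121 + 96*(-4*12/(1 + 12)) = -121 + 96*(-4*12/13) = -121 + 96*(-4*12*1/13) = -121 + 96*(-48/13) = -121 - 4608/13 = -6181/13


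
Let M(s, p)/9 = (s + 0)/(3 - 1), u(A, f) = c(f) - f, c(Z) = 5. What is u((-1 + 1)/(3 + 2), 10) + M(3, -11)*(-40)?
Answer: -545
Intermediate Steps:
u(A, f) = 5 - f
M(s, p) = 9*s/2 (M(s, p) = 9*((s + 0)/(3 - 1)) = 9*(s/2) = 9*s/2)
u((-1 + 1)/(3 + 2), 10) + M(3, -11)*(-40) = (5 - 1*10) + ((9/2)*3)*(-40) = (5 - 10) + (27/2)*(-40) = -5 - 540 = -545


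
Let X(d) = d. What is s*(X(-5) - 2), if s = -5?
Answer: 35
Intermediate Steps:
s*(X(-5) - 2) = -5*(-5 - 2) = -5*(-7) = 35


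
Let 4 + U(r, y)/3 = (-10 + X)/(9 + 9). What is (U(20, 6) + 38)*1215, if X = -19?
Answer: 51435/2 ≈ 25718.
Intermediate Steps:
U(r, y) = -101/6 (U(r, y) = -12 + 3*((-10 - 19)/(9 + 9)) = -12 + 3*(-29/18) = -12 - 29/6 = -101/6)
(U(20, 6) + 38)*1215 = (-101/6 + 38)*1215 = (127/6)*1215 = 51435/2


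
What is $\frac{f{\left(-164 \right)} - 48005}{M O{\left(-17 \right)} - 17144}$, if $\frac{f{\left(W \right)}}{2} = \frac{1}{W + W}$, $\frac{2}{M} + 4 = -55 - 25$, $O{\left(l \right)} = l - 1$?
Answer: $\frac{55109747}{19680820} \approx 2.8002$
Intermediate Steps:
$O{\left(l \right)} = -1 + l$
$M = - \frac{1}{42}$ ($M = \frac{2}{-4 - 80} = \frac{2}{-84} = 2 \left(- \frac{1}{84}\right) = - \frac{1}{42} \approx -0.02381$)
$f{\left(W \right)} = \frac{1}{W}$ ($f{\left(W \right)} = \frac{2}{W + W} = \frac{2}{2 W} = 2 \frac{1}{2 W} = \frac{1}{W}$)
$\frac{f{\left(-164 \right)} - 48005}{M O{\left(-17 \right)} - 17144} = \frac{\frac{1}{-164} - 48005}{- \frac{-1 - 17}{42} - 17144} = \frac{- \frac{1}{164} - 48005}{\left(- \frac{1}{42}\right) \left(-18\right) - 17144} = - \frac{7872821}{164 \left(\frac{3}{7} - 17144\right)} = - \frac{7872821}{164 \left(- \frac{120005}{7}\right)} = \left(- \frac{7872821}{164}\right) \left(- \frac{7}{120005}\right) = \frac{55109747}{19680820}$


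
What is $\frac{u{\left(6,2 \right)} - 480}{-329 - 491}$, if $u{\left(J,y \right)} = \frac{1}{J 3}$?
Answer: $\frac{8639}{14760} \approx 0.5853$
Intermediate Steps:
$u{\left(J,y \right)} = \frac{1}{3 J}$
$\frac{u{\left(6,2 \right)} - 480}{-329 - 491} = \frac{\frac{1}{3 \cdot 6} - 480}{-329 - 491} = \frac{\frac{1}{3} \cdot \frac{1}{6} - 480}{-820} = \left(\frac{1}{18} - 480\right) \left(- \frac{1}{820}\right) = \left(- \frac{8639}{18}\right) \left(- \frac{1}{820}\right) = \frac{8639}{14760}$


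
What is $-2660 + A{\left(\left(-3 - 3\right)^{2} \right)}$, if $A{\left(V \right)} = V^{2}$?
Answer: $-1364$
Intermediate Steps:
$-2660 + A{\left(\left(-3 - 3\right)^{2} \right)} = -2660 + \left(\left(-3 - 3\right)^{2}\right)^{2} = -2660 + \left(\left(-6\right)^{2}\right)^{2} = -2660 + 36^{2} = -2660 + 1296 = -1364$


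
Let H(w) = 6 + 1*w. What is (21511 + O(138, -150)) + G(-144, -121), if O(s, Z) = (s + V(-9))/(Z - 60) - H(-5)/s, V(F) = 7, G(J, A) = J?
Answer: 10319924/483 ≈ 21366.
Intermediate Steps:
H(w) = 6 + w
O(s, Z) = -1/s + (7 + s)/(-60 + Z) (O(s, Z) = (s + 7)/(Z - 60) - (6 - 5)/s = (7 + s)/(-60 + Z) - 1/s = -1/s + (7 + s)/(-60 + Z))
(21511 + O(138, -150)) + G(-144, -121) = (21511 + (60 + 138**2 - 1*(-150) + 7*138)/(138*(-60 - 150))) - 144 = (21511 + (1/138)*(60 + 19044 + 150 + 966)/(-210)) - 144 = (21511 + (1/138)*(-1/210)*20220) - 144 = (21511 - 337/483) - 144 = 10389476/483 - 144 = 10319924/483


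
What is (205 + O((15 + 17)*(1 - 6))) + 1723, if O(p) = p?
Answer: 1768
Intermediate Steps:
(205 + O((15 + 17)*(1 - 6))) + 1723 = (205 + (15 + 17)*(1 - 6)) + 1723 = (205 + 32*(-5)) + 1723 = (205 - 160) + 1723 = 45 + 1723 = 1768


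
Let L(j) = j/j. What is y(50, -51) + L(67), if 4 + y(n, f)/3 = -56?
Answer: -179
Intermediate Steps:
y(n, f) = -180 (y(n, f) = -12 + 3*(-56) = -12 - 168 = -180)
L(j) = 1
y(50, -51) + L(67) = -180 + 1 = -179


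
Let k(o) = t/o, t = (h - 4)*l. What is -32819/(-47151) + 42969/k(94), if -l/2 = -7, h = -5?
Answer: -10580156044/330057 ≈ -32056.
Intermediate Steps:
l = 14 (l = -2*(-7) = 14)
t = -126 (t = (-5 - 4)*14 = -9*14 = -126)
k(o) = -126/o
-32819/(-47151) + 42969/k(94) = -32819/(-47151) + 42969/((-126/94)) = -32819*(-1/47151) + 42969/((-126*1/94)) = 32819/47151 + 42969/(-63/47) = 32819/47151 + 42969*(-47/63) = 32819/47151 - 673181/21 = -10580156044/330057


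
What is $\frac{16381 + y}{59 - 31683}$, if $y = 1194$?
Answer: $- \frac{17575}{31624} \approx -0.55575$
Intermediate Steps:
$\frac{16381 + y}{59 - 31683} = \frac{16381 + 1194}{59 - 31683} = \frac{17575}{-31624} = 17575 \left(- \frac{1}{31624}\right) = - \frac{17575}{31624}$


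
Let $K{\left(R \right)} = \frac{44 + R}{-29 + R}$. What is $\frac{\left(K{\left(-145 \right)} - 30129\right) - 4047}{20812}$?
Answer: $- \frac{540593}{329208} \approx -1.6421$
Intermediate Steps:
$K{\left(R \right)} = \frac{44 + R}{-29 + R}$
$\frac{\left(K{\left(-145 \right)} - 30129\right) - 4047}{20812} = \frac{\left(\frac{44 - 145}{-29 - 145} - 30129\right) - 4047}{20812} = \left(\left(\frac{1}{-174} \left(-101\right) - 30129\right) - 4047\right) \frac{1}{20812} = \left(\left(\left(- \frac{1}{174}\right) \left(-101\right) - 30129\right) - 4047\right) \frac{1}{20812} = \left(\left(\frac{101}{174} - 30129\right) - 4047\right) \frac{1}{20812} = \left(- \frac{5242345}{174} - 4047\right) \frac{1}{20812} = \left(- \frac{5946523}{174}\right) \frac{1}{20812} = - \frac{540593}{329208}$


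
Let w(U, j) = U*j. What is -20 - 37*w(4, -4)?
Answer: 572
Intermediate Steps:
-20 - 37*w(4, -4) = -20 - 148*(-4) = -20 - 37*(-16) = -20 + 592 = 572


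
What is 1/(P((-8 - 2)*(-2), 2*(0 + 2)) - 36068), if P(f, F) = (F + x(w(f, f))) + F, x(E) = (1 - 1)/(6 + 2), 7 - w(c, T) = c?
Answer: -1/36060 ≈ -2.7732e-5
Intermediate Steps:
w(c, T) = 7 - c
x(E) = 0 (x(E) = 0/8 = 0*(⅛) = 0)
P(f, F) = 2*F (P(f, F) = (F + 0) + F = F + F = 2*F)
1/(P((-8 - 2)*(-2), 2*(0 + 2)) - 36068) = 1/(2*(2*(0 + 2)) - 36068) = 1/(2*(2*2) - 36068) = 1/(2*4 - 36068) = 1/(8 - 36068) = 1/(-36060) = -1/36060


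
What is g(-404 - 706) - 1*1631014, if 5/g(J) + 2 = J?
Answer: -1813687573/1112 ≈ -1.6310e+6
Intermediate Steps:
g(J) = 5/(-2 + J)
g(-404 - 706) - 1*1631014 = 5/(-2 + (-404 - 706)) - 1*1631014 = 5/(-2 - 1110) - 1631014 = 5/(-1112) - 1631014 = 5*(-1/1112) - 1631014 = -5/1112 - 1631014 = -1813687573/1112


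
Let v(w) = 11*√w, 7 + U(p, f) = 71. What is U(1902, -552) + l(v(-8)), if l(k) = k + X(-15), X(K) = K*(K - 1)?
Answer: 304 + 22*I*√2 ≈ 304.0 + 31.113*I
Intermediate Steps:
X(K) = K*(-1 + K)
U(p, f) = 64 (U(p, f) = -7 + 71 = 64)
l(k) = 240 + k (l(k) = k - 15*(-1 - 15) = k - 15*(-16) = k + 240 = 240 + k)
U(1902, -552) + l(v(-8)) = 64 + (240 + 11*√(-8)) = 64 + (240 + 11*(2*I*√2)) = 64 + (240 + 22*I*√2) = 304 + 22*I*√2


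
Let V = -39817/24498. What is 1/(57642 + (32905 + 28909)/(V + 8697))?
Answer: 213019289/12280372175910 ≈ 1.7346e-5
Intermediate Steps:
V = -39817/24498 (V = -39817*1/24498 = -39817/24498 ≈ -1.6253)
1/(57642 + (32905 + 28909)/(V + 8697)) = 1/(57642 + (32905 + 28909)/(-39817/24498 + 8697)) = 1/(57642 + 61814/(213019289/24498)) = 1/(57642 + 61814*(24498/213019289)) = 1/(57642 + 1514319372/213019289) = 1/(12280372175910/213019289) = 213019289/12280372175910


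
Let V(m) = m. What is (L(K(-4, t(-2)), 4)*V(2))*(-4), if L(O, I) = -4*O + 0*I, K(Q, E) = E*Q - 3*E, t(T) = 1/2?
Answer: -112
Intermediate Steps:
t(T) = ½
K(Q, E) = -3*E + E*Q
L(O, I) = -4*O (L(O, I) = -4*O + 0 = -4*O)
(L(K(-4, t(-2)), 4)*V(2))*(-4) = (-2*(-3 - 4)*2)*(-4) = (-2*(-7)*2)*(-4) = (-4*(-7/2)*2)*(-4) = (14*2)*(-4) = 28*(-4) = -112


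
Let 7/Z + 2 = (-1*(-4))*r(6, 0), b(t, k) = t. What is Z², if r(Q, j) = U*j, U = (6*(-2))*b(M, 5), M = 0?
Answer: 49/4 ≈ 12.250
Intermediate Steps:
U = 0 (U = (6*(-2))*0 = -12*0 = 0)
r(Q, j) = 0 (r(Q, j) = 0*j = 0)
Z = -7/2 (Z = 7/(-2 - 1*(-4)*0) = 7/(-2 + 4*0) = 7/(-2 + 0) = 7/(-2) = 7*(-½) = -7/2 ≈ -3.5000)
Z² = (-7/2)² = 49/4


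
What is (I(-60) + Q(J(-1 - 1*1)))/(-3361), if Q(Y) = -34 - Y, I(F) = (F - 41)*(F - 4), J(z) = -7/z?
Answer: -12853/6722 ≈ -1.9121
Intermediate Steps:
I(F) = (-41 + F)*(-4 + F)
(I(-60) + Q(J(-1 - 1*1)))/(-3361) = ((164 + (-60)² - 45*(-60)) + (-34 - (-7)/(-1 - 1*1)))/(-3361) = ((164 + 3600 + 2700) + (-34 - (-7)/(-1 - 1)))*(-1/3361) = (6464 + (-34 - (-7)/(-2)))*(-1/3361) = (6464 + (-34 - (-7)*(-1)/2))*(-1/3361) = (6464 + (-34 - 1*7/2))*(-1/3361) = (6464 + (-34 - 7/2))*(-1/3361) = (6464 - 75/2)*(-1/3361) = (12853/2)*(-1/3361) = -12853/6722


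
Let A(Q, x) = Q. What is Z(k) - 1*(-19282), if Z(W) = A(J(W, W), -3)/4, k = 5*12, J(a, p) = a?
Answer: 19297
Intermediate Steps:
k = 60
Z(W) = W/4
Z(k) - 1*(-19282) = (¼)*60 - 1*(-19282) = 15 + 19282 = 19297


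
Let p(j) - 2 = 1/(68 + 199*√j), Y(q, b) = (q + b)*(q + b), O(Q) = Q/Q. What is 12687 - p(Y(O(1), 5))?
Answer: 16008469/1262 ≈ 12685.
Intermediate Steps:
O(Q) = 1
Y(q, b) = (b + q)² (Y(q, b) = (b + q)*(b + q) = (b + q)²)
p(j) = 2 + 1/(68 + 199*√j)
12687 - p(Y(O(1), 5)) = 12687 - (137 + 398*√((5 + 1)²))/(68 + 199*√((5 + 1)²)) = 12687 - (137 + 398*√(6²))/(68 + 199*√(6²)) = 12687 - (137 + 398*√36)/(68 + 199*√36) = 12687 - (137 + 398*6)/(68 + 199*6) = 12687 - (137 + 2388)/(68 + 1194) = 12687 - 2525/1262 = 16008469/1262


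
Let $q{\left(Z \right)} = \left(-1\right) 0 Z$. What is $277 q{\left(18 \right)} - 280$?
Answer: $-280$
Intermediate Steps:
$q{\left(Z \right)} = 0$ ($q{\left(Z \right)} = 0 Z = 0$)
$277 q{\left(18 \right)} - 280 = 277 \cdot 0 - 280 = 0 - 280 = -280$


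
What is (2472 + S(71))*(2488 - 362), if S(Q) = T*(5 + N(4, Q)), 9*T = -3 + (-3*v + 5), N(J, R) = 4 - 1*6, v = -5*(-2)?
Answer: 15706888/3 ≈ 5.2356e+6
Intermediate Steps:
v = 10
N(J, R) = -2 (N(J, R) = 4 - 6 = -2)
T = -28/9 (T = (-3 + (-3*10 + 5))/9 = (-3 + (-30 + 5))/9 = (-3 - 25)/9 = (⅑)*(-28) = -28/9 ≈ -3.1111)
S(Q) = -28/3 (S(Q) = -28*(5 - 2)/9 = -28/9*3 = -28/3)
(2472 + S(71))*(2488 - 362) = (2472 - 28/3)*(2488 - 362) = (7388/3)*2126 = 15706888/3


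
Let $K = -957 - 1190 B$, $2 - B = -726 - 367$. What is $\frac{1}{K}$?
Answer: $- \frac{1}{1304007} \approx -7.6687 \cdot 10^{-7}$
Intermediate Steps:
$B = 1095$ ($B = 2 - \left(-726 - 367\right) = 2 - -1093 = 2 + 1093 = 1095$)
$K = -1304007$ ($K = -957 - 1303050 = -1304007$)
$\frac{1}{K} = \frac{1}{-1304007} = - \frac{1}{1304007}$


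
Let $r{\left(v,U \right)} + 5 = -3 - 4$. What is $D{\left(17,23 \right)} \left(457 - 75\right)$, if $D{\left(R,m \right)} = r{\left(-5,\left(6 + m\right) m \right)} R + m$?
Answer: $-69142$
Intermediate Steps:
$r{\left(v,U \right)} = -12$ ($r{\left(v,U \right)} = -5 - 7 = -12$)
$D{\left(R,m \right)} = m - 12 R$ ($D{\left(R,m \right)} = - 12 R + m = m - 12 R$)
$D{\left(17,23 \right)} \left(457 - 75\right) = \left(23 - 204\right) \left(457 - 75\right) = \left(23 - 204\right) 382 = \left(-181\right) 382 = -69142$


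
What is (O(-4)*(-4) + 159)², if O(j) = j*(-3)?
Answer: 12321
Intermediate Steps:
O(j) = -3*j
(O(-4)*(-4) + 159)² = (-3*(-4)*(-4) + 159)² = (12*(-4) + 159)² = (-48 + 159)² = 111² = 12321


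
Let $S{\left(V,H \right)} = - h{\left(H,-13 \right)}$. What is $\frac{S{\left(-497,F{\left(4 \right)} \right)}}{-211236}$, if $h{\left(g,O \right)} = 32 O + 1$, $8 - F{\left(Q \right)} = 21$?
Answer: $- \frac{415}{211236} \approx -0.0019646$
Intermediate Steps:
$F{\left(Q \right)} = -13$ ($F{\left(Q \right)} = 8 - 21 = -13$)
$h{\left(g,O \right)} = 1 + 32 O$
$S{\left(V,H \right)} = 415$ ($S{\left(V,H \right)} = - (1 + 32 \left(-13\right)) = - (1 - 416) = \left(-1\right) \left(-415\right) = 415$)
$\frac{S{\left(-497,F{\left(4 \right)} \right)}}{-211236} = \frac{415}{-211236} = 415 \left(- \frac{1}{211236}\right) = - \frac{415}{211236}$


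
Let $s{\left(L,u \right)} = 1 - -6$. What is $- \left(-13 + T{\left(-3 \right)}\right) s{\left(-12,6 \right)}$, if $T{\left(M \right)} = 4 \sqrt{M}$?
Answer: $91 - 28 i \sqrt{3} \approx 91.0 - 48.497 i$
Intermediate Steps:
$s{\left(L,u \right)} = 7$ ($s{\left(L,u \right)} = 1 + 6 = 7$)
$- \left(-13 + T{\left(-3 \right)}\right) s{\left(-12,6 \right)} = - \left(-13 + 4 \sqrt{-3}\right) 7 = - \left(-13 + 4 i \sqrt{3}\right) 7 = - (-91 + 28 i \sqrt{3}) = 91 - 28 i \sqrt{3}$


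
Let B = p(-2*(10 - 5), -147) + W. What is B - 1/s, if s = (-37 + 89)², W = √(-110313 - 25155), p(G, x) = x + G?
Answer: -424529/2704 + 6*I*√3763 ≈ -157.0 + 368.06*I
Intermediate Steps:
p(G, x) = G + x
W = 6*I*√3763 (W = √(-135468) = 6*I*√3763 ≈ 368.06*I)
s = 2704 (s = 52² = 2704)
B = -157 + 6*I*√3763 (B = (-2*(10 - 5) - 147) + 6*I*√3763 = (-2*5 - 147) + 6*I*√3763 = (-10 - 147) + 6*I*√3763 = -157 + 6*I*√3763 ≈ -157.0 + 368.06*I)
B - 1/s = (-157 + 6*I*√3763) - 1/2704 = -424529/2704 + 6*I*√3763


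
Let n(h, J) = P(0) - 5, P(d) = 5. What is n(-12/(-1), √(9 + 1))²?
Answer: 0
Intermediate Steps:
n(h, J) = 0 (n(h, J) = 5 - 5 = 0)
n(-12/(-1), √(9 + 1))² = 0² = 0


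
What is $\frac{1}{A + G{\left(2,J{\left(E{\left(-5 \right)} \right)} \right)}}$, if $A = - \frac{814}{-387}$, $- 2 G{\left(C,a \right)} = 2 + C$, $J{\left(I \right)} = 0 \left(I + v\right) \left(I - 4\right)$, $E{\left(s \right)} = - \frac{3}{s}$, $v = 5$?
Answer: $\frac{387}{40} \approx 9.675$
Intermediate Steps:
$J{\left(I \right)} = 0$ ($J{\left(I \right)} = 0 \left(I + 5\right) \left(I - 4\right) = 0 \left(5 + I\right) \left(-4 + I\right) = 0 \left(-4 + I\right) \left(5 + I\right) = 0$)
$G{\left(C,a \right)} = -1 - \frac{C}{2}$ ($G{\left(C,a \right)} = - \frac{2 + C}{2} = -1 - \frac{C}{2}$)
$A = \frac{814}{387}$ ($A = \left(-814\right) \left(- \frac{1}{387}\right) = \frac{814}{387} \approx 2.1034$)
$\frac{1}{A + G{\left(2,J{\left(E{\left(-5 \right)} \right)} \right)}} = \frac{1}{\frac{814}{387} - 2} = \frac{1}{\frac{40}{387}} = \frac{387}{40}$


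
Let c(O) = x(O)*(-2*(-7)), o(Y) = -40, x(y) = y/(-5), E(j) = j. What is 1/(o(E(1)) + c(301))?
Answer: -5/4414 ≈ -0.0011328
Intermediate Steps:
x(y) = -y/5 (x(y) = y*(-⅕) = -y/5)
c(O) = -14*O/5 (c(O) = (-O/5)*(-2*(-7)) = -O/5*14 = -14*O/5)
1/(o(E(1)) + c(301)) = 1/(-40 - 14/5*301) = 1/(-40 - 4214/5) = 1/(-4414/5) = -5/4414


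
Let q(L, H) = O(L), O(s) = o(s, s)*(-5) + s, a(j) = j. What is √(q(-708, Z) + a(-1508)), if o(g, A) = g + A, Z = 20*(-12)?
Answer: 16*√19 ≈ 69.742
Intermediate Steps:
Z = -240
o(g, A) = A + g
O(s) = -9*s (O(s) = (s + s)*(-5) + s = (2*s)*(-5) + s = -10*s + s = -9*s)
q(L, H) = -9*L
√(q(-708, Z) + a(-1508)) = √(-9*(-708) - 1508) = √(6372 - 1508) = √4864 = 16*√19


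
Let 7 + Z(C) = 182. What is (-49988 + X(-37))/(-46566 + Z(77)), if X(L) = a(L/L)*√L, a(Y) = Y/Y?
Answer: 49988/46391 - I*√37/46391 ≈ 1.0775 - 0.00013112*I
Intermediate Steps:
a(Y) = 1
Z(C) = 175 (Z(C) = -7 + 182 = 175)
X(L) = √L (X(L) = 1*√L = √L)
(-49988 + X(-37))/(-46566 + Z(77)) = (-49988 + √(-37))/(-46566 + 175) = (-49988 + I*√37)/(-46391) = (-49988 + I*√37)*(-1/46391) = 49988/46391 - I*√37/46391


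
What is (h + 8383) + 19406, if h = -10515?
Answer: 17274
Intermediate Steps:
(h + 8383) + 19406 = (-10515 + 8383) + 19406 = -2132 + 19406 = 17274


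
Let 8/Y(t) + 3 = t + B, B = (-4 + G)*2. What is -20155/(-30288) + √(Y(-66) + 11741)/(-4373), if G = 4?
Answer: 20155/30288 - √55898349/301737 ≈ 0.64067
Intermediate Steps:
B = 0 (B = (-4 + 4)*2 = 0*2 = 0)
Y(t) = 8/(-3 + t) (Y(t) = 8/(-3 + (t + 0)) = 8/(-3 + t))
-20155/(-30288) + √(Y(-66) + 11741)/(-4373) = -20155/(-30288) + √(8/(-3 - 66) + 11741)/(-4373) = -20155*(-1/30288) + √(8/(-69) + 11741)*(-1/4373) = 20155/30288 + √(8*(-1/69) + 11741)*(-1/4373) = 20155/30288 + √(-8/69 + 11741)*(-1/4373) = 20155/30288 + √(810121/69)*(-1/4373) = 20155/30288 + (√55898349/69)*(-1/4373) = 20155/30288 - √55898349/301737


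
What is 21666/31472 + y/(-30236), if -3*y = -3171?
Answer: 77728409/118948424 ≈ 0.65346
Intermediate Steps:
y = 1057 (y = -1/3*(-3171) = 1057)
21666/31472 + y/(-30236) = 21666/31472 + 1057/(-30236) = 21666*(1/31472) + 1057*(-1/30236) = 10833/15736 - 1057/30236 = 77728409/118948424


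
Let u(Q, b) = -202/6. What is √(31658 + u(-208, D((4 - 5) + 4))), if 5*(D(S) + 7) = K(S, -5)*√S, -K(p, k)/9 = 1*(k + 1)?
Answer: √284619/3 ≈ 177.83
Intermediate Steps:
K(p, k) = -9 - 9*k (K(p, k) = -9*(k + 1) = -9*(1 + k) = -9 - 9*k)
D(S) = -7 + 36*√S/5 (D(S) = -7 + ((-9 - 9*(-5))*√S)/5 = -7 + ((-9 + 45)*√S)/5 = -7 + (36*√S)/5 = -7 + 36*√S/5)
u(Q, b) = -101/3 (u(Q, b) = -202*⅙ = -101/3)
√(31658 + u(-208, D((4 - 5) + 4))) = √(31658 - 101/3) = √(94873/3) = √284619/3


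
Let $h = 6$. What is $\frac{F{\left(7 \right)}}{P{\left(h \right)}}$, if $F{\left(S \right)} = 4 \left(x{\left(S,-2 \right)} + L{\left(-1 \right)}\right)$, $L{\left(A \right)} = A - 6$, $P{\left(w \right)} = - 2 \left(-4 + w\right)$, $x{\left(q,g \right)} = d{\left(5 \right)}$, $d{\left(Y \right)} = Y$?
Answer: $2$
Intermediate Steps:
$x{\left(q,g \right)} = 5$
$P{\left(w \right)} = 8 - 2 w$
$L{\left(A \right)} = -6 + A$ ($L{\left(A \right)} = A - 6 = -6 + A$)
$F{\left(S \right)} = -8$ ($F{\left(S \right)} = 4 \left(5 - 7\right) = 4 \left(-2\right) = -8$)
$\frac{F{\left(7 \right)}}{P{\left(h \right)}} = - \frac{8}{8 - 12} = - \frac{8}{-4} = \left(-8\right) \left(- \frac{1}{4}\right) = 2$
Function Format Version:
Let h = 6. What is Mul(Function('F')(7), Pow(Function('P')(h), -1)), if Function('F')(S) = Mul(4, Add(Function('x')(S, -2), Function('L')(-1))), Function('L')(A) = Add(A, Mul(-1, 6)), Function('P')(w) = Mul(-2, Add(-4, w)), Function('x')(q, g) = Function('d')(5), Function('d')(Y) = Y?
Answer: 2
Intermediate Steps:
Function('x')(q, g) = 5
Function('P')(w) = Add(8, Mul(-2, w))
Function('L')(A) = Add(-6, A) (Function('L')(A) = Add(A, -6) = Add(-6, A))
Function('F')(S) = -8 (Function('F')(S) = Mul(4, Add(5, Add(-6, -1))) = Mul(4, Add(5, -7)) = Mul(4, -2) = -8)
Mul(Function('F')(7), Pow(Function('P')(h), -1)) = Mul(-8, Pow(Add(8, Mul(-2, 6)), -1)) = Mul(-8, Pow(Add(8, -12), -1)) = Mul(-8, Pow(-4, -1)) = Mul(-8, Rational(-1, 4)) = 2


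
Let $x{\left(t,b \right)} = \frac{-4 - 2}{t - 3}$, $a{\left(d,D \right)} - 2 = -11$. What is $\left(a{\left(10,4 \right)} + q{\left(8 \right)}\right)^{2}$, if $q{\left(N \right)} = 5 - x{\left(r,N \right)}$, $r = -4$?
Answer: $\frac{1156}{49} \approx 23.592$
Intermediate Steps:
$a{\left(d,D \right)} = -9$ ($a{\left(d,D \right)} = 2 - 11 = -9$)
$x{\left(t,b \right)} = - \frac{6}{-3 + t}$
$q{\left(N \right)} = \frac{29}{7}$ ($q{\left(N \right)} = 5 - - \frac{6}{-3 - 4} = 5 - - \frac{6}{-7} = 5 - \left(-6\right) \left(- \frac{1}{7}\right) = 5 - \frac{6}{7} = \frac{29}{7}$)
$\left(a{\left(10,4 \right)} + q{\left(8 \right)}\right)^{2} = \left(-9 + \frac{29}{7}\right)^{2} = \left(- \frac{34}{7}\right)^{2} = \frac{1156}{49}$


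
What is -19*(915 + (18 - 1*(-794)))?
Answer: -32813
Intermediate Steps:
-19*(915 + (18 - 1*(-794))) = -19*(915 + (18 + 794)) = -19*(915 + 812) = -19*1727 = -32813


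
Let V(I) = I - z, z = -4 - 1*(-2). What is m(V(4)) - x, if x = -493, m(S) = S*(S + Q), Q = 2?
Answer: 541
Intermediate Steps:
z = -2 (z = -4 + 2 = -2)
V(I) = 2 + I (V(I) = I - 1*(-2) = I + 2 = 2 + I)
m(S) = S*(2 + S) (m(S) = S*(S + 2) = S*(2 + S))
m(V(4)) - x = (2 + 4)*(2 + (2 + 4)) - 1*(-493) = 6*(2 + 6) + 493 = 6*8 + 493 = 48 + 493 = 541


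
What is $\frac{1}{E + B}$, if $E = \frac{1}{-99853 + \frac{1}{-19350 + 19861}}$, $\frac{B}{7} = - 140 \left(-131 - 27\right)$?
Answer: $\frac{51024882}{7900692728369} \approx 6.4583 \cdot 10^{-6}$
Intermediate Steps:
$B = 154840$ ($B = 7 \left(- 140 \left(-131 - 27\right)\right) = 7 \left(\left(-140\right) \left(-158\right)\right) = 7 \cdot 22120 = 154840$)
$E = - \frac{511}{51024882}$ ($E = \frac{1}{-99853 + \frac{1}{511}} = \frac{1}{- \frac{51024882}{511}} = - \frac{511}{51024882} \approx -1.0015 \cdot 10^{-5}$)
$\frac{1}{E + B} = \frac{1}{- \frac{511}{51024882} + 154840} = \frac{1}{\frac{7900692728369}{51024882}} = \frac{51024882}{7900692728369}$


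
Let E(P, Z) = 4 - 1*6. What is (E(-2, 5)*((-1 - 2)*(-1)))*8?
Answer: -48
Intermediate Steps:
E(P, Z) = -2 (E(P, Z) = 4 - 6 = -2)
(E(-2, 5)*((-1 - 2)*(-1)))*8 = -2*(-1 - 2)*(-1)*8 = -(-6)*(-1)*8 = -2*3*8 = -6*8 = -48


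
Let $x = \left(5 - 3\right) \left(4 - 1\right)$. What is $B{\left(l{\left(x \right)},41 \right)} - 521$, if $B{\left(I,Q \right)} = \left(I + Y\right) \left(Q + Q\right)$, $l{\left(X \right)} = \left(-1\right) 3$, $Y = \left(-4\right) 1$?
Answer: $-1095$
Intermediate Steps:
$Y = -4$
$x = 6$ ($x = 2 \cdot 3 = 6$)
$l{\left(X \right)} = -3$
$B{\left(I,Q \right)} = 2 Q \left(-4 + I\right)$ ($B{\left(I,Q \right)} = \left(I - 4\right) \left(Q + Q\right) = \left(-4 + I\right) 2 Q = 2 Q \left(-4 + I\right)$)
$B{\left(l{\left(x \right)},41 \right)} - 521 = 2 \cdot 41 \left(-4 - 3\right) - 521 = 2 \cdot 41 \left(-7\right) - 521 = -574 - 521 = -1095$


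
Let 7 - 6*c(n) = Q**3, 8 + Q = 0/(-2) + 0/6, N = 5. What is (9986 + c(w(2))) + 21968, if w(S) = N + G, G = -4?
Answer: 64081/2 ≈ 32041.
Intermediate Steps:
w(S) = 1 (w(S) = 5 - 4 = 1)
Q = -8 (Q = -8 + (0/(-2) + 0/6) = -8 + (0*(-1/2) + 0*(1/6)) = -8 + (0 + 0) = -8 + 0 = -8)
c(n) = 173/2 (c(n) = 7/6 - 1/6*(-8)**3 = 7/6 - 1/6*(-512) = 7/6 + 256/3 = 173/2)
(9986 + c(w(2))) + 21968 = (9986 + 173/2) + 21968 = 20145/2 + 21968 = 64081/2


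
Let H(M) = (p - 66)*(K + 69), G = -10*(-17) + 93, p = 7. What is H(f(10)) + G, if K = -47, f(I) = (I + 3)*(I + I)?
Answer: -1035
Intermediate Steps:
f(I) = 2*I*(3 + I) (f(I) = (3 + I)*(2*I) = 2*I*(3 + I))
G = 263 (G = 170 + 93 = 263)
H(M) = -1298 (H(M) = (7 - 66)*(-47 + 69) = -59*22 = -1298)
H(f(10)) + G = -1298 + 263 = -1035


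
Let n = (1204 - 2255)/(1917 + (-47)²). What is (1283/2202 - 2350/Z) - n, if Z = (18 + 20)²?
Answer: -1295614745/1639924086 ≈ -0.79005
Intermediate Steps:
Z = 1444 (Z = 38² = 1444)
n = -1051/4126 (n = -1051/(1917 + 2209) = -1051/4126 ≈ -0.25473)
(1283/2202 - 2350/Z) - n = (1283/2202 - 2350/1444) - 1*(-1051/4126) = (1283*(1/2202) - 2350*1/1444) + 1051/4126 = (1283/2202 - 1175/722) + 1051/4126 = -415256/397461 + 1051/4126 = -1295614745/1639924086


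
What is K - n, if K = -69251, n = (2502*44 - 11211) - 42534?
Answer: -125594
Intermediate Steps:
n = 56343 (n = (110088 - 11211) - 42534 = 98877 - 42534 = 56343)
K - n = -69251 - 1*56343 = -69251 - 56343 = -125594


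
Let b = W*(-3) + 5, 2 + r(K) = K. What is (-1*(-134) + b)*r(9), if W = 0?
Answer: 973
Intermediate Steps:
r(K) = -2 + K
b = 5 (b = 0*(-3) + 5 = 0 + 5 = 5)
(-1*(-134) + b)*r(9) = (-1*(-134) + 5)*(-2 + 9) = (134 + 5)*7 = 139*7 = 973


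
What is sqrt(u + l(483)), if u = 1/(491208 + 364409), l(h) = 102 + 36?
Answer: sqrt(101027103050699)/855617 ≈ 11.747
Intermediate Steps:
l(h) = 138
u = 1/855617 ≈ 1.1687e-6
sqrt(u + l(483)) = sqrt(1/855617 + 138) = sqrt(118075147/855617) = sqrt(101027103050699)/855617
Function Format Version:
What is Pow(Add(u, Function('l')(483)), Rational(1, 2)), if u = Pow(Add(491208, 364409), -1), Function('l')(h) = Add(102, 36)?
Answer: Mul(Rational(1, 855617), Pow(101027103050699, Rational(1, 2))) ≈ 11.747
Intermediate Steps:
Function('l')(h) = 138
u = Rational(1, 855617) (u = Pow(855617, -1) = Rational(1, 855617) ≈ 1.1687e-6)
Pow(Add(u, Function('l')(483)), Rational(1, 2)) = Pow(Add(Rational(1, 855617), 138), Rational(1, 2)) = Pow(Rational(118075147, 855617), Rational(1, 2)) = Mul(Rational(1, 855617), Pow(101027103050699, Rational(1, 2)))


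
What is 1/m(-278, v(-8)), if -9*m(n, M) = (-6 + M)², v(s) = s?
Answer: -9/196 ≈ -0.045918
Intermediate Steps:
m(n, M) = -(-6 + M)²/9
1/m(-278, v(-8)) = 1/(-(-6 - 8)²/9) = 1/(-⅑*(-14)²) = 1/(-⅑*196) = 1/(-196/9) = -9/196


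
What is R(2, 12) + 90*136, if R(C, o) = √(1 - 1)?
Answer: 12240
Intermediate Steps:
R(C, o) = 0 (R(C, o) = √0 = 0)
R(2, 12) + 90*136 = 0 + 90*136 = 0 + 12240 = 12240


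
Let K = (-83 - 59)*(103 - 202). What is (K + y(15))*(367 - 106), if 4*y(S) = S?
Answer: 14680467/4 ≈ 3.6701e+6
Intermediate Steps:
K = 14058 (K = -142*(-99) = 14058)
y(S) = S/4
(K + y(15))*(367 - 106) = (14058 + (¼)*15)*(367 - 106) = (14058 + 15/4)*261 = (56247/4)*261 = 14680467/4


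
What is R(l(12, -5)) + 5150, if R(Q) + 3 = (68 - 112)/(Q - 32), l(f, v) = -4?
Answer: 46334/9 ≈ 5148.2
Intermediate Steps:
R(Q) = -3 - 44/(-32 + Q) (R(Q) = -3 + (68 - 112)/(Q - 32) = -3 - 44/(-32 + Q))
R(l(12, -5)) + 5150 = (52 - 3*(-4))/(-32 - 4) + 5150 = (52 + 12)/(-36) + 5150 = -1/36*64 + 5150 = -16/9 + 5150 = 46334/9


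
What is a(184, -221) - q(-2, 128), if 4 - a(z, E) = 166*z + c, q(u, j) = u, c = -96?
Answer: -30442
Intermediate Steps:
a(z, E) = 100 - 166*z (a(z, E) = 4 - (166*z - 96) = 4 - (-96 + 166*z) = 4 + (96 - 166*z) = 100 - 166*z)
a(184, -221) - q(-2, 128) = (100 - 166*184) - 1*(-2) = (100 - 30544) + 2 = -30444 + 2 = -30442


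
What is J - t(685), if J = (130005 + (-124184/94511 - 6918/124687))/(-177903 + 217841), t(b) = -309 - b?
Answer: 469349250414720983/470641096110466 ≈ 997.25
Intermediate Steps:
J = 1532000880917779/470641096110466 (J = (130005 + (-124184*1/94511 - 6918*1/124687))/39938 = (130005 + (-124184/94511 - 6918/124687))*(1/39938) = (130005 - 16137957506/11784293057)*(1/39938) = (1532000880917779/11784293057)*(1/39938) = 1532000880917779/470641096110466 ≈ 3.2551)
J - t(685) = 1532000880917779/470641096110466 - (-309 - 1*685) = 1532000880917779/470641096110466 - (-309 - 685) = 1532000880917779/470641096110466 - 1*(-994) = 1532000880917779/470641096110466 + 994 = 469349250414720983/470641096110466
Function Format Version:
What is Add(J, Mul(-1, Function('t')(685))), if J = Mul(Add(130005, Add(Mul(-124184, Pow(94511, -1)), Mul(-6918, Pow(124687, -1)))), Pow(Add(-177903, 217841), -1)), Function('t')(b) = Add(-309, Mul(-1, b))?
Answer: Rational(469349250414720983, 470641096110466) ≈ 997.25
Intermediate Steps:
J = Rational(1532000880917779, 470641096110466) (J = Mul(Add(130005, Add(Mul(-124184, Rational(1, 94511)), Mul(-6918, Rational(1, 124687)))), Pow(39938, -1)) = Mul(Add(130005, Add(Rational(-124184, 94511), Rational(-6918, 124687))), Rational(1, 39938)) = Mul(Add(130005, Rational(-16137957506, 11784293057)), Rational(1, 39938)) = Mul(Rational(1532000880917779, 11784293057), Rational(1, 39938)) = Rational(1532000880917779, 470641096110466) ≈ 3.2551)
Add(J, Mul(-1, Function('t')(685))) = Add(Rational(1532000880917779, 470641096110466), Mul(-1, Add(-309, Mul(-1, 685)))) = Add(Rational(1532000880917779, 470641096110466), Mul(-1, Add(-309, -685))) = Add(Rational(1532000880917779, 470641096110466), Mul(-1, -994)) = Add(Rational(1532000880917779, 470641096110466), 994) = Rational(469349250414720983, 470641096110466)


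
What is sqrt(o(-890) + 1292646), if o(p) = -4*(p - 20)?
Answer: sqrt(1296286) ≈ 1138.5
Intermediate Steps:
o(p) = 80 - 4*p (o(p) = -4*(-20 + p) = 80 - 4*p)
sqrt(o(-890) + 1292646) = sqrt((80 - 4*(-890)) + 1292646) = sqrt((80 + 3560) + 1292646) = sqrt(3640 + 1292646) = sqrt(1296286)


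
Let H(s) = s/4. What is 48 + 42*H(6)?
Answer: 111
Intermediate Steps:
H(s) = s/4 (H(s) = s*(¼) = s/4)
48 + 42*H(6) = 48 + 42*((¼)*6) = 48 + 42*(3/2) = 48 + 63 = 111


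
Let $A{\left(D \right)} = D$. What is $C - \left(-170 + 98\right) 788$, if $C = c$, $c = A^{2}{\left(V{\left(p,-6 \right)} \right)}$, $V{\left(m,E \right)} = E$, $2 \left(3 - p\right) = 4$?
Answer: $56772$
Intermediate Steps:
$p = 1$ ($p = 3 - 2 = 1$)
$c = 36$ ($c = \left(-6\right)^{2} = 36$)
$C = 36$
$C - \left(-170 + 98\right) 788 = 36 - \left(-170 + 98\right) 788 = 36 - \left(-72\right) 788 = 36 - -56736 = 36 + 56736 = 56772$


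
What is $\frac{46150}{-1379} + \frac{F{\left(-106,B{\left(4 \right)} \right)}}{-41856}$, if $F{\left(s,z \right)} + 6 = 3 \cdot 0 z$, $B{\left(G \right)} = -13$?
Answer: $- \frac{321941021}{9619904} \approx -33.466$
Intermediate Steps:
$F{\left(s,z \right)} = -6$ ($F{\left(s,z \right)} = -6 + 3 \cdot 0 z = -6 + 0 z = -6 + 0 = -6$)
$\frac{46150}{-1379} + \frac{F{\left(-106,B{\left(4 \right)} \right)}}{-41856} = \frac{46150}{-1379} - \frac{6}{-41856} = 46150 \left(- \frac{1}{1379}\right) - - \frac{1}{6976} = - \frac{46150}{1379} + \frac{1}{6976} = - \frac{321941021}{9619904}$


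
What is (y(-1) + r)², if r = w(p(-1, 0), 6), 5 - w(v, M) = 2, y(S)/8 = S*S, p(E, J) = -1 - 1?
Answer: 121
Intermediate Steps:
p(E, J) = -2
y(S) = 8*S² (y(S) = 8*(S*S) = 8*S²)
w(v, M) = 3 (w(v, M) = 5 - 1*2 = 5 - 2 = 3)
r = 3
(y(-1) + r)² = (8*(-1)² + 3)² = (8*1 + 3)² = (8 + 3)² = 11² = 121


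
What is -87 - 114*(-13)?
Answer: 1395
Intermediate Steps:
-87 - 114*(-13) = -87 + 1482 = 1395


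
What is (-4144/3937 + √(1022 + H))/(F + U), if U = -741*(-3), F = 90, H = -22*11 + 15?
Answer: -4144/9106281 + √795/2313 ≈ 0.011735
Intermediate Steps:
H = -227 (H = -242 + 15 = -227)
U = 2223
(-4144/3937 + √(1022 + H))/(F + U) = (-4144/3937 + √(1022 - 227))/(90 + 2223) = (-4144*1/3937 + √795)/2313 = (-4144/3937 + √795)*(1/2313) = -4144/9106281 + √795/2313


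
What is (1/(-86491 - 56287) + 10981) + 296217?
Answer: 43861116043/142778 ≈ 3.0720e+5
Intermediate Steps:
(1/(-86491 - 56287) + 10981) + 296217 = (1/(-142778) + 10981) + 296217 = (-1/142778 + 10981) + 296217 = 1567845217/142778 + 296217 = 43861116043/142778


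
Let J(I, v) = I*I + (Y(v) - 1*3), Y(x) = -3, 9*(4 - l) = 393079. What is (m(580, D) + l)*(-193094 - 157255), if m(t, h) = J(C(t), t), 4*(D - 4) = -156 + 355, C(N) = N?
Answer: -307665163849/3 ≈ -1.0256e+11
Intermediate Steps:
l = -393043/9 (l = 4 - ⅑*393079 = 4 - 393079/9 = -393043/9 ≈ -43671.)
D = 215/4 (D = 4 + (-156 + 355)/4 = 4 + (¼)*199 = 4 + 199/4 = 215/4 ≈ 53.750)
J(I, v) = -6 + I² (J(I, v) = I*I + (-3 - 1*3) = I² + (-3 - 3) = I² - 6 = -6 + I²)
m(t, h) = -6 + t²
(m(580, D) + l)*(-193094 - 157255) = ((-6 + 580²) - 393043/9)*(-193094 - 157255) = ((-6 + 336400) - 393043/9)*(-350349) = (336394 - 393043/9)*(-350349) = (2634503/9)*(-350349) = -307665163849/3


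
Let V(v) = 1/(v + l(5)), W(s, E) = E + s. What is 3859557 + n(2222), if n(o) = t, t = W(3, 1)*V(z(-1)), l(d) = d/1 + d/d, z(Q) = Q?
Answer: 19297789/5 ≈ 3.8596e+6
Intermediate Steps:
l(d) = 1 + d (l(d) = d*1 + 1 = d + 1 = 1 + d)
V(v) = 1/(6 + v) (V(v) = 1/(v + (1 + 5)) = 1/(v + 6) = 1/(6 + v))
t = 4/5 (t = (1 + 3)/(6 - 1) = 4/5 ≈ 0.80000)
n(o) = 4/5
3859557 + n(2222) = 3859557 + 4/5 = 19297789/5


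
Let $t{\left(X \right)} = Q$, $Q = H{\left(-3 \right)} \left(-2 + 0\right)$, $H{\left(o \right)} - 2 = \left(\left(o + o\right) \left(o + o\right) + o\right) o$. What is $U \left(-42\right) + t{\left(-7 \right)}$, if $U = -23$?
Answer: $1160$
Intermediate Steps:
$H{\left(o \right)} = 2 + o \left(o + 4 o^{2}\right)$ ($H{\left(o \right)} = 2 + \left(\left(o + o\right) \left(o + o\right) + o\right) o = 2 + \left(2 o 2 o + o\right) o = 2 + \left(4 o^{2} + o\right) o = 2 + \left(o + 4 o^{2}\right) o = 2 + o \left(o + 4 o^{2}\right)$)
$Q = 194$ ($Q = \left(2 + \left(-3\right)^{2} + 4 \left(-3\right)^{3}\right) \left(-2 + 0\right) = \left(2 + 9 + 4 \left(-27\right)\right) \left(-2\right) = \left(2 + 9 - 108\right) \left(-2\right) = \left(-97\right) \left(-2\right) = 194$)
$t{\left(X \right)} = 194$
$U \left(-42\right) + t{\left(-7 \right)} = \left(-23\right) \left(-42\right) + 194 = 966 + 194 = 1160$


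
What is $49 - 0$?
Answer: $49$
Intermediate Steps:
$49 - 0 = 49 + 0 = 49$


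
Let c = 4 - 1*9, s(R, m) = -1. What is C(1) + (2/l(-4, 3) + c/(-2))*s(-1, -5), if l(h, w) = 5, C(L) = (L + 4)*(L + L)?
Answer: 71/10 ≈ 7.1000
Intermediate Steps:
C(L) = 2*L*(4 + L) (C(L) = (4 + L)*(2*L) = 2*L*(4 + L))
c = -5 (c = 4 - 9 = -5)
C(1) + (2/l(-4, 3) + c/(-2))*s(-1, -5) = 2*1*(4 + 1) + (2/5 - 5/(-2))*(-1) = 2*1*5 + (2*(1/5) - 5*(-1/2))*(-1) = 10 + (2/5 + 5/2)*(-1) = 10 + (29/10)*(-1) = 10 - 29/10 = 71/10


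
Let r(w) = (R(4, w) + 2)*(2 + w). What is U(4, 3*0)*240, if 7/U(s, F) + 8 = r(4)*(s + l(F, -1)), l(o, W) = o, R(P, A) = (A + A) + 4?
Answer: 210/41 ≈ 5.1219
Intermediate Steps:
R(P, A) = 4 + 2*A (R(P, A) = 2*A + 4 = 4 + 2*A)
r(w) = (2 + w)*(6 + 2*w) (r(w) = ((4 + 2*w) + 2)*(2 + w) = (6 + 2*w)*(2 + w) = (2 + w)*(6 + 2*w))
U(s, F) = 7/(-8 + 84*F + 84*s) (U(s, F) = 7/(-8 + (12 + 2*4**2 + 10*4)*(s + F)) = 7/(-8 + (12 + 2*16 + 40)*(F + s)) = 7/(-8 + (12 + 32 + 40)*(F + s)) = 7/(-8 + 84*(F + s)) = 7/(-8 + (84*F + 84*s)) = 7/(-8 + 84*F + 84*s))
U(4, 3*0)*240 = (7/(4*(-2 + 21*(3*0) + 21*4)))*240 = (7/(4*(-2 + 21*0 + 84)))*240 = (7/(4*(-2 + 0 + 84)))*240 = ((7/4)/82)*240 = ((7/4)*(1/82))*240 = (7/328)*240 = 210/41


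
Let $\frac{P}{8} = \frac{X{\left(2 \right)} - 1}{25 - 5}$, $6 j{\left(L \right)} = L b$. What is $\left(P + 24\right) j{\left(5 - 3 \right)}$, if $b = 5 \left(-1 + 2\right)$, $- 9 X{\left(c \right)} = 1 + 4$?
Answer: $\frac{1052}{27} \approx 38.963$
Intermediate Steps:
$X{\left(c \right)} = - \frac{5}{9}$ ($X{\left(c \right)} = - \frac{1 + 4}{9} = \left(- \frac{1}{9}\right) 5 = - \frac{5}{9}$)
$b = 5$ ($b = 5 \cdot 1 = 5$)
$j{\left(L \right)} = \frac{5 L}{6}$ ($j{\left(L \right)} = \frac{L 5}{6} = \frac{5 L}{6}$)
$P = - \frac{28}{45}$ ($P = 8 \frac{- \frac{5}{9} - 1}{25 - 5} = 8 \left(- \frac{14}{9 \cdot 20}\right) = 8 \left(\left(- \frac{14}{9}\right) \frac{1}{20}\right) = 8 \left(- \frac{7}{90}\right) = - \frac{28}{45} \approx -0.62222$)
$\left(P + 24\right) j{\left(5 - 3 \right)} = \left(- \frac{28}{45} + 24\right) \frac{5 \left(5 - 3\right)}{6} = \frac{1052 \frac{5 \left(5 - 3\right)}{6}}{45} = \frac{1052 \cdot \frac{5}{6} \cdot 2}{45} = \frac{1052}{45} \cdot \frac{5}{3} = \frac{1052}{27}$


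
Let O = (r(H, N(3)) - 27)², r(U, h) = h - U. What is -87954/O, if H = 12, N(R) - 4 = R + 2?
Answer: -14659/150 ≈ -97.727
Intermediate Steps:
N(R) = 6 + R (N(R) = 4 + (R + 2) = 4 + (2 + R) = 6 + R)
O = 900 (O = (((6 + 3) - 1*12) - 27)² = ((9 - 12) - 27)² = (-3 - 27)² = (-30)² = 900)
-87954/O = -87954/900 = -87954*1/900 = -14659/150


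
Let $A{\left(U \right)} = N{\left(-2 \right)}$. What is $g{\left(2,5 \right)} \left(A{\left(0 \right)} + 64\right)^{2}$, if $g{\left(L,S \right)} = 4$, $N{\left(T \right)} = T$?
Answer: $15376$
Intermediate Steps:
$A{\left(U \right)} = -2$
$g{\left(2,5 \right)} \left(A{\left(0 \right)} + 64\right)^{2} = 4 \left(-2 + 64\right)^{2} = 4 \cdot 62^{2} = 4 \cdot 3844 = 15376$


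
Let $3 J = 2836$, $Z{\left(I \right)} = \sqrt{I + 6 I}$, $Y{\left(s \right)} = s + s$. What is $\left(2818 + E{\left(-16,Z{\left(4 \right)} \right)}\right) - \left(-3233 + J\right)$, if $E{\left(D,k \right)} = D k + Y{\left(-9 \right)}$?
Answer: $\frac{15263}{3} - 32 \sqrt{7} \approx 5003.0$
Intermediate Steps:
$Y{\left(s \right)} = 2 s$
$Z{\left(I \right)} = \sqrt{7} \sqrt{I}$ ($Z{\left(I \right)} = \sqrt{7 I} = \sqrt{7} \sqrt{I}$)
$J = \frac{2836}{3}$ ($J = \frac{1}{3} \cdot 2836 = \frac{2836}{3} \approx 945.33$)
$E{\left(D,k \right)} = -18 + D k$ ($E{\left(D,k \right)} = D k + 2 \left(-9\right) = D k - 18 = -18 + D k$)
$\left(2818 + E{\left(-16,Z{\left(4 \right)} \right)}\right) - \left(-3233 + J\right) = \left(2818 - \left(18 + 16 \sqrt{7} \sqrt{4}\right)\right) + \left(3233 - \frac{2836}{3}\right) = \left(2818 - \left(18 + 16 \sqrt{7} \cdot 2\right)\right) + \left(3233 - \frac{2836}{3}\right) = \left(2818 - \left(18 + 16 \cdot 2 \sqrt{7}\right)\right) + \frac{6863}{3} = \left(2818 - \left(18 + 32 \sqrt{7}\right)\right) + \frac{6863}{3} = \left(2800 - 32 \sqrt{7}\right) + \frac{6863}{3} = \frac{15263}{3} - 32 \sqrt{7}$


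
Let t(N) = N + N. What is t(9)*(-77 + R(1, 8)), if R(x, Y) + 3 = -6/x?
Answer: -1548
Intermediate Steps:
t(N) = 2*N
R(x, Y) = -3 - 6/x
t(9)*(-77 + R(1, 8)) = (2*9)*(-77 + (-3 - 6/1)) = 18*(-77 + (-3 - 6*1)) = 18*(-77 + (-3 - 6)) = 18*(-77 - 9) = 18*(-86) = -1548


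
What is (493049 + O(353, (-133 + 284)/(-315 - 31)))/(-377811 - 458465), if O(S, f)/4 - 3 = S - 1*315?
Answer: -70459/119468 ≈ -0.58977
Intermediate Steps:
O(S, f) = -1248 + 4*S (O(S, f) = 12 + 4*(S - 1*315) = 12 + 4*(S - 315) = 12 + 4*(-315 + S) = 12 + (-1260 + 4*S) = -1248 + 4*S)
(493049 + O(353, (-133 + 284)/(-315 - 31)))/(-377811 - 458465) = (493049 + (-1248 + 4*353))/(-377811 - 458465) = (493049 + (-1248 + 1412))/(-836276) = (493049 + 164)*(-1/836276) = 493213*(-1/836276) = -70459/119468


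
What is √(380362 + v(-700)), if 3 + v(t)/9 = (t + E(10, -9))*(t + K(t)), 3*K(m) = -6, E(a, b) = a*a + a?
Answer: √4107955 ≈ 2026.8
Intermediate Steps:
E(a, b) = a + a² (E(a, b) = a² + a = a + a²)
K(m) = -2 (K(m) = (⅓)*(-6) = -2)
v(t) = -27 + 9*(-2 + t)*(110 + t) (v(t) = -27 + 9*((t + 10*(1 + 10))*(t - 2)) = -27 + 9*((t + 10*11)*(-2 + t)) = -27 + 9*((t + 110)*(-2 + t)) = -27 + 9*((110 + t)*(-2 + t)) = -27 + 9*((-2 + t)*(110 + t)) = -27 + 9*(-2 + t)*(110 + t))
√(380362 + v(-700)) = √(380362 + (-2007 + 9*(-700)² + 972*(-700))) = √(380362 + (-2007 + 9*490000 - 680400)) = √(380362 + (-2007 + 4410000 - 680400)) = √(380362 + 3727593) = √4107955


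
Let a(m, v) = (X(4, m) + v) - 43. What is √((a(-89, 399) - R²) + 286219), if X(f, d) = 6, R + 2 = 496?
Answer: √42545 ≈ 206.26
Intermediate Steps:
R = 494 (R = -2 + 496 = 494)
a(m, v) = -37 + v (a(m, v) = (6 + v) - 43 = -37 + v)
√((a(-89, 399) - R²) + 286219) = √(((-37 + 399) - 1*494²) + 286219) = √((362 - 1*244036) + 286219) = √((362 - 244036) + 286219) = √(-243674 + 286219) = √42545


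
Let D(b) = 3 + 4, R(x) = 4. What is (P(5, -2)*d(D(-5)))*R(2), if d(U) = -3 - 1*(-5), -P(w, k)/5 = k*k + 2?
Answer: -240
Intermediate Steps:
D(b) = 7
P(w, k) = -10 - 5*k² (P(w, k) = -5*(k*k + 2) = -5*(k² + 2) = -5*(2 + k²) = -10 - 5*k²)
d(U) = 2 (d(U) = -3 + 5 = 2)
(P(5, -2)*d(D(-5)))*R(2) = ((-10 - 5*(-2)²)*2)*4 = ((-10 - 5*4)*2)*4 = ((-10 - 20)*2)*4 = -30*2*4 = -60*4 = -240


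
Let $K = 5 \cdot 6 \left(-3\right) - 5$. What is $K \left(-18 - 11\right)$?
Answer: $2755$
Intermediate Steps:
$K = -95$ ($K = 30 \left(-3\right) - 5 = -90 - 5 = -95$)
$K \left(-18 - 11\right) = - 95 \left(-18 - 11\right) = \left(-95\right) \left(-29\right) = 2755$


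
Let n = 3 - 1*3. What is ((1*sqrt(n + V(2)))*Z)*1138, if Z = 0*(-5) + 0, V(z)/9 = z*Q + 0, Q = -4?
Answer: 0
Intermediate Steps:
n = 0 (n = 3 - 3 = 0)
V(z) = -36*z (V(z) = 9*(z*(-4) + 0) = 9*(-4*z + 0) = 9*(-4*z) = -36*z)
Z = 0 (Z = 0 + 0 = 0)
((1*sqrt(n + V(2)))*Z)*1138 = ((1*sqrt(0 - 36*2))*0)*1138 = ((1*sqrt(0 - 72))*0)*1138 = ((1*sqrt(-72))*0)*1138 = ((1*(6*I*sqrt(2)))*0)*1138 = ((6*I*sqrt(2))*0)*1138 = 0*1138 = 0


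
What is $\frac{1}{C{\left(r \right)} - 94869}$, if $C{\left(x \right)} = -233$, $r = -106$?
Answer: $- \frac{1}{95102} \approx -1.0515 \cdot 10^{-5}$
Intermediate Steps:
$\frac{1}{C{\left(r \right)} - 94869} = \frac{1}{-233 - 94869} = \frac{1}{-95102} = - \frac{1}{95102}$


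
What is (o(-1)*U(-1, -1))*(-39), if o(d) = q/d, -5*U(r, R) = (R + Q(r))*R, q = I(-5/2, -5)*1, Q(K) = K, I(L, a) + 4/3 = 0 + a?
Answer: 494/5 ≈ 98.800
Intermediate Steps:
I(L, a) = -4/3 + a (I(L, a) = -4/3 + (0 + a) = -4/3 + a)
q = -19/3 (q = (-4/3 - 5)*1 = -19/3*1 = -19/3 ≈ -6.3333)
U(r, R) = -R*(R + r)/5 (U(r, R) = -(R + r)*R/5 = -R*(R + r)/5)
o(d) = -19/(3*d)
(o(-1)*U(-1, -1))*(-39) = ((-19/3/(-1))*(-⅕*(-1)*(-1 - 1)))*(-39) = ((-19/3*(-1))*(-⅕*(-1)*(-2)))*(-39) = ((19/3)*(-⅖))*(-39) = -38/15*(-39) = 494/5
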